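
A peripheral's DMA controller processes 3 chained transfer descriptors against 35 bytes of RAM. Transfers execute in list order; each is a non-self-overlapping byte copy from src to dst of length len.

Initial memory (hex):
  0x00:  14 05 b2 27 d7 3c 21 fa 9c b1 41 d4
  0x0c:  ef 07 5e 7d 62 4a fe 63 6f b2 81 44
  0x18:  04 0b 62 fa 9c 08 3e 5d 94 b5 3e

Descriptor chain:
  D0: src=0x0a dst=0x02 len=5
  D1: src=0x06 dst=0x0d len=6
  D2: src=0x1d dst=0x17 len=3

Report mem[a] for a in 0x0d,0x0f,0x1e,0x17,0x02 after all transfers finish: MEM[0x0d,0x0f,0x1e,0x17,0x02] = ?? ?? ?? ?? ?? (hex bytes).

#0 dst[0x02+5] := {0x41,0xd4,0xef,0x07,0x5e}
#1 dst[0x0d+6] := {0x5e,0xfa,0x9c,0xb1,0x41,0xd4}
#2 dst[0x17+3] := {0x08,0x3e,0x5d}
query mem[0x0d]=0x5e, mem[0x0f]=0x9c, mem[0x1e]=0x3e, mem[0x17]=0x08, mem[0x02]=0x41

MEM[0x0d,0x0f,0x1e,0x17,0x02] = 5e 9c 3e 08 41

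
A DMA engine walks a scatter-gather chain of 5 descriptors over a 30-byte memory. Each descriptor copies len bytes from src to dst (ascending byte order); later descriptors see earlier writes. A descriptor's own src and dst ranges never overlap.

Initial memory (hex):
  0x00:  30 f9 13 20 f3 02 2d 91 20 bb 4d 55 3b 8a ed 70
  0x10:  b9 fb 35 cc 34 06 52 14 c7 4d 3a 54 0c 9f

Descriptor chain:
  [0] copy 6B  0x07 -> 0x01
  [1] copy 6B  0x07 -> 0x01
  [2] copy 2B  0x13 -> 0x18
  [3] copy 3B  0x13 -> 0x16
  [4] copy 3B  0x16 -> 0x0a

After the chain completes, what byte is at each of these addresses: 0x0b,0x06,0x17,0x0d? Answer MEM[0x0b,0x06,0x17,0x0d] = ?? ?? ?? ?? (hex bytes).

MEM[0x0b,0x06,0x17,0x0d] = 34 3b 34 8a

  after D0: wrote 6B at 0x01 = 9120bb4d553b
  after D1: wrote 6B at 0x01 = 9120bb4d553b
  after D2: wrote 2B at 0x18 = cc34
  after D3: wrote 3B at 0x16 = cc3406
  after D4: wrote 3B at 0x0a = cc3406
query mem[0x0b]=0x34, mem[0x06]=0x3b, mem[0x17]=0x34, mem[0x0d]=0x8a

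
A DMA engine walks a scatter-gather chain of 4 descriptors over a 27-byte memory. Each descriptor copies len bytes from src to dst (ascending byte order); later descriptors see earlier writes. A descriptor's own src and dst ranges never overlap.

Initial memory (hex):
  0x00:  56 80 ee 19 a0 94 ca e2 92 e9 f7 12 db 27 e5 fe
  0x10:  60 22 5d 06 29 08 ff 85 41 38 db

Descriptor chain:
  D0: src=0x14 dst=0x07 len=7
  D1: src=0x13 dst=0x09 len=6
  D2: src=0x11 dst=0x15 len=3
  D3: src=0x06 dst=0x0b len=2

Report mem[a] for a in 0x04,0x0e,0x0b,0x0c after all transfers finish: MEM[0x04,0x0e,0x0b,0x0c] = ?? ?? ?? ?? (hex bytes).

D0: mem[0x07..0x0d] <- [29 08 ff 85 41 38 db]
D1: mem[0x09..0x0e] <- [06 29 08 ff 85 41]
D2: mem[0x15..0x17] <- [22 5d 06]
D3: mem[0x0b..0x0c] <- [ca 29]
query mem[0x04]=0xa0, mem[0x0e]=0x41, mem[0x0b]=0xca, mem[0x0c]=0x29

MEM[0x04,0x0e,0x0b,0x0c] = a0 41 ca 29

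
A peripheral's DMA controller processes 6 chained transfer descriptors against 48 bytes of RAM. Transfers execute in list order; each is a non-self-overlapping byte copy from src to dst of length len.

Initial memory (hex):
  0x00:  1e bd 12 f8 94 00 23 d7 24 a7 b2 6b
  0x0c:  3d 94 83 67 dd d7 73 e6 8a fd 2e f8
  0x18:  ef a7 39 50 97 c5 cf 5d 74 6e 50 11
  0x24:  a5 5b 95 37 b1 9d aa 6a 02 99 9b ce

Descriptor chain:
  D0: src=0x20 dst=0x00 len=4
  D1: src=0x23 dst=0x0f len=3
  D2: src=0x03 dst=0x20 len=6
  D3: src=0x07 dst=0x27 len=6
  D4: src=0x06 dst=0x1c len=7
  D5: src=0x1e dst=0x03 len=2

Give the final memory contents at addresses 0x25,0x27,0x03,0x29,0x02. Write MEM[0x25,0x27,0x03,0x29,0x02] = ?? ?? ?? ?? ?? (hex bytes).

MEM[0x25,0x27,0x03,0x29,0x02] = 24 d7 24 a7 50

D0: mem[0x00..0x03] <- [74 6e 50 11]
D1: mem[0x0f..0x11] <- [11 a5 5b]
D2: mem[0x20..0x25] <- [11 94 00 23 d7 24]
D3: mem[0x27..0x2c] <- [d7 24 a7 b2 6b 3d]
D4: mem[0x1c..0x22] <- [23 d7 24 a7 b2 6b 3d]
D5: mem[0x03..0x04] <- [24 a7]
query mem[0x25]=0x24, mem[0x27]=0xd7, mem[0x03]=0x24, mem[0x29]=0xa7, mem[0x02]=0x50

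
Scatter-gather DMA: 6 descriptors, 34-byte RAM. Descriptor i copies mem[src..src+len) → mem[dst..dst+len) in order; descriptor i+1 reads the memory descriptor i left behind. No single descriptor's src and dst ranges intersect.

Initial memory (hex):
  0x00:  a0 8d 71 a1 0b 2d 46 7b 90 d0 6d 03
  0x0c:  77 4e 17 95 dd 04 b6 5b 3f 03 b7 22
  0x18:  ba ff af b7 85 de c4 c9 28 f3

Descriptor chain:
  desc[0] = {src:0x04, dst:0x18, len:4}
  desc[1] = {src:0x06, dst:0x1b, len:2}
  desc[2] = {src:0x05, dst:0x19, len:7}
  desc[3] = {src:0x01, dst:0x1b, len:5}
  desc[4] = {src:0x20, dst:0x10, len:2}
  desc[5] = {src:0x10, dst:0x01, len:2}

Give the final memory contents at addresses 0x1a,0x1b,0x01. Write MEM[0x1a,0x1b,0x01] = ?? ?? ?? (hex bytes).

MEM[0x1a,0x1b,0x01] = 46 8d 28

[0] 0x04->0x18 len=4 : 0b 2d 46 7b
[1] 0x06->0x1b len=2 : 46 7b
[2] 0x05->0x19 len=7 : 2d 46 7b 90 d0 6d 03
[3] 0x01->0x1b len=5 : 8d 71 a1 0b 2d
[4] 0x20->0x10 len=2 : 28 f3
[5] 0x10->0x01 len=2 : 28 f3
query mem[0x1a]=0x46, mem[0x1b]=0x8d, mem[0x01]=0x28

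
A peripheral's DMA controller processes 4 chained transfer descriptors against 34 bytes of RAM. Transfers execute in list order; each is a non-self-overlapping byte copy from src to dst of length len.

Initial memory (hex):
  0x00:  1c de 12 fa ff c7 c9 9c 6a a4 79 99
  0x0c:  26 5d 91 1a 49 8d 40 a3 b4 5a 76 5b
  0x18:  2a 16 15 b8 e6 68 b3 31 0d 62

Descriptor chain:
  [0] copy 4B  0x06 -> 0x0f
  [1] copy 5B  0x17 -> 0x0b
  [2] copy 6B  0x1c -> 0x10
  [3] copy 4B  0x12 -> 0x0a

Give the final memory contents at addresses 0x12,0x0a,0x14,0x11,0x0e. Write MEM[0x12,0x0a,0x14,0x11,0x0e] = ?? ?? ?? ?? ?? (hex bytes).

  after D0: wrote 4B at 0x0f = c99c6aa4
  after D1: wrote 5B at 0x0b = 5b2a1615b8
  after D2: wrote 6B at 0x10 = e668b3310d62
  after D3: wrote 4B at 0x0a = b3310d62
query mem[0x12]=0xb3, mem[0x0a]=0xb3, mem[0x14]=0x0d, mem[0x11]=0x68, mem[0x0e]=0x15

MEM[0x12,0x0a,0x14,0x11,0x0e] = b3 b3 0d 68 15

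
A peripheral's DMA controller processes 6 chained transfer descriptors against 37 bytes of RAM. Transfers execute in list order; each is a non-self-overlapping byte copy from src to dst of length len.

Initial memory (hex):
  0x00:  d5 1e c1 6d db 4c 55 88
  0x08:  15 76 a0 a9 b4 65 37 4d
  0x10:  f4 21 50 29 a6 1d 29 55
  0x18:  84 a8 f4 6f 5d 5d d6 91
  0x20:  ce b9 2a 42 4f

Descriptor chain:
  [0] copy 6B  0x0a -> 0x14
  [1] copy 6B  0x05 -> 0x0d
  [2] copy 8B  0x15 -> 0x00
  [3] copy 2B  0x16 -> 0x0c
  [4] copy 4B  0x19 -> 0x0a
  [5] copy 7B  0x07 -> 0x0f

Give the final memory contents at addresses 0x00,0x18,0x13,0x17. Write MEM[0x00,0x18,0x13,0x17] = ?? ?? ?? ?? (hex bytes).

MEM[0x00,0x18,0x13,0x17] = a9 37 f4 65

#0 dst[0x14+6] := {0xa0,0xa9,0xb4,0x65,0x37,0x4d}
#1 dst[0x0d+6] := {0x4c,0x55,0x88,0x15,0x76,0xa0}
#2 dst[0x00+8] := {0xa9,0xb4,0x65,0x37,0x4d,0xf4,0x6f,0x5d}
#3 dst[0x0c+2] := {0xb4,0x65}
#4 dst[0x0a+4] := {0x4d,0xf4,0x6f,0x5d}
#5 dst[0x0f+7] := {0x5d,0x15,0x76,0x4d,0xf4,0x6f,0x5d}
query mem[0x00]=0xa9, mem[0x18]=0x37, mem[0x13]=0xf4, mem[0x17]=0x65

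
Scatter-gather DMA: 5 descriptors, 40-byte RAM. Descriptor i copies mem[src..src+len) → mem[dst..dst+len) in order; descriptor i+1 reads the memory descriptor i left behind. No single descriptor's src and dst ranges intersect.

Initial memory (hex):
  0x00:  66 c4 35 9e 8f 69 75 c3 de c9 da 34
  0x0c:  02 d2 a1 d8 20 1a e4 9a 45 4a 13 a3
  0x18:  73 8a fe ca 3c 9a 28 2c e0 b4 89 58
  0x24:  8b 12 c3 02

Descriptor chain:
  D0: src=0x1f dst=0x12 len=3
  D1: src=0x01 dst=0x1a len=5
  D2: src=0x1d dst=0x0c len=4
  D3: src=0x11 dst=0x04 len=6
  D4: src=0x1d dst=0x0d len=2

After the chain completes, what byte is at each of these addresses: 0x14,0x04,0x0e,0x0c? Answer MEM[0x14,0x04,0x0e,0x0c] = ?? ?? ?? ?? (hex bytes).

  after D0: wrote 3B at 0x12 = 2ce0b4
  after D1: wrote 5B at 0x1a = c4359e8f69
  after D2: wrote 4B at 0x0c = 8f692ce0
  after D3: wrote 6B at 0x04 = 1a2ce0b44a13
  after D4: wrote 2B at 0x0d = 8f69
query mem[0x14]=0xb4, mem[0x04]=0x1a, mem[0x0e]=0x69, mem[0x0c]=0x8f

MEM[0x14,0x04,0x0e,0x0c] = b4 1a 69 8f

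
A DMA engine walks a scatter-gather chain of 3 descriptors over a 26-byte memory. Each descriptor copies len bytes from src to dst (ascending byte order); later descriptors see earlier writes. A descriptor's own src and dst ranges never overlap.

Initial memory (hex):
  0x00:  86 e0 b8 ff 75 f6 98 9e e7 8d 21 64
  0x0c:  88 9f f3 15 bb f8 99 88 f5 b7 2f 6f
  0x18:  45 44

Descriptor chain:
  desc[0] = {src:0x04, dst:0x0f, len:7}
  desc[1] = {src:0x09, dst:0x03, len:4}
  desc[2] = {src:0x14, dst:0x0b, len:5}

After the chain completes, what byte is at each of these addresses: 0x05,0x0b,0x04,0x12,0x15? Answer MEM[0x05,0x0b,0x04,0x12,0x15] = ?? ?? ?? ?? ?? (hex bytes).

MEM[0x05,0x0b,0x04,0x12,0x15] = 64 8d 21 9e 21

[0] 0x04->0x0f len=7 : 75 f6 98 9e e7 8d 21
[1] 0x09->0x03 len=4 : 8d 21 64 88
[2] 0x14->0x0b len=5 : 8d 21 2f 6f 45
query mem[0x05]=0x64, mem[0x0b]=0x8d, mem[0x04]=0x21, mem[0x12]=0x9e, mem[0x15]=0x21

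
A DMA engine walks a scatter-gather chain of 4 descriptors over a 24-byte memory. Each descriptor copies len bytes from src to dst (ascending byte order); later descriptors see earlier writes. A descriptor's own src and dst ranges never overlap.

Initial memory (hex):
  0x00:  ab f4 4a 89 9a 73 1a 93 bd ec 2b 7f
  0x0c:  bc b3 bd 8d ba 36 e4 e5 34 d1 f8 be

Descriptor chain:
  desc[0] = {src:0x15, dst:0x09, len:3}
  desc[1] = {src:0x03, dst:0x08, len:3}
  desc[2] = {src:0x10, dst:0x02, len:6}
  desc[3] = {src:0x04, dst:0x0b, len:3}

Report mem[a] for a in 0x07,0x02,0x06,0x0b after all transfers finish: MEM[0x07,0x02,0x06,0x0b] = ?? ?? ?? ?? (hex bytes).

D0: mem[0x09..0x0b] <- [d1 f8 be]
D1: mem[0x08..0x0a] <- [89 9a 73]
D2: mem[0x02..0x07] <- [ba 36 e4 e5 34 d1]
D3: mem[0x0b..0x0d] <- [e4 e5 34]
query mem[0x07]=0xd1, mem[0x02]=0xba, mem[0x06]=0x34, mem[0x0b]=0xe4

MEM[0x07,0x02,0x06,0x0b] = d1 ba 34 e4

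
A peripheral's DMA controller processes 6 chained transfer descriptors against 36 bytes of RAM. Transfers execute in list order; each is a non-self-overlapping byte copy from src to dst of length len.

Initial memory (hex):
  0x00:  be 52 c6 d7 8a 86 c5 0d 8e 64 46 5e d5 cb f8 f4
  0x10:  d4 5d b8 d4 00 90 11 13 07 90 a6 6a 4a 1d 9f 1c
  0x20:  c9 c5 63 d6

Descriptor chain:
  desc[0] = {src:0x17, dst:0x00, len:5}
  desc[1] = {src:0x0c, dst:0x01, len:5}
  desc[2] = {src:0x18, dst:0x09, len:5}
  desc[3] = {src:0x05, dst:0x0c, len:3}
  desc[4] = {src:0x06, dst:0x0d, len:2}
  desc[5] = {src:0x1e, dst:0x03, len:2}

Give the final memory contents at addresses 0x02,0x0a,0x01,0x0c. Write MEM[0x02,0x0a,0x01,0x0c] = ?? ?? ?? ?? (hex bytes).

MEM[0x02,0x0a,0x01,0x0c] = cb 90 d5 d4

D0: mem[0x00..0x04] <- [13 07 90 a6 6a]
D1: mem[0x01..0x05] <- [d5 cb f8 f4 d4]
D2: mem[0x09..0x0d] <- [07 90 a6 6a 4a]
D3: mem[0x0c..0x0e] <- [d4 c5 0d]
D4: mem[0x0d..0x0e] <- [c5 0d]
D5: mem[0x03..0x04] <- [9f 1c]
query mem[0x02]=0xcb, mem[0x0a]=0x90, mem[0x01]=0xd5, mem[0x0c]=0xd4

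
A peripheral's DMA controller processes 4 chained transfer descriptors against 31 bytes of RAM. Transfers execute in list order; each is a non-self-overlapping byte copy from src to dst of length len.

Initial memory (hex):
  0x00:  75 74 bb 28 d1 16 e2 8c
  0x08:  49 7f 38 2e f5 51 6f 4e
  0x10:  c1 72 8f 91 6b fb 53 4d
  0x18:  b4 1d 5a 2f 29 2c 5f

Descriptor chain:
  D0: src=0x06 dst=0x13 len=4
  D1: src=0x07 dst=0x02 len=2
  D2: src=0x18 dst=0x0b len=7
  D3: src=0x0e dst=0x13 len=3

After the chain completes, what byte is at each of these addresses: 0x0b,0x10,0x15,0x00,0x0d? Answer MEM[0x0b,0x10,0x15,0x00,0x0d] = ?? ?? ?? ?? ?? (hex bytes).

D0: mem[0x13..0x16] <- [e2 8c 49 7f]
D1: mem[0x02..0x03] <- [8c 49]
D2: mem[0x0b..0x11] <- [b4 1d 5a 2f 29 2c 5f]
D3: mem[0x13..0x15] <- [2f 29 2c]
query mem[0x0b]=0xb4, mem[0x10]=0x2c, mem[0x15]=0x2c, mem[0x00]=0x75, mem[0x0d]=0x5a

MEM[0x0b,0x10,0x15,0x00,0x0d] = b4 2c 2c 75 5a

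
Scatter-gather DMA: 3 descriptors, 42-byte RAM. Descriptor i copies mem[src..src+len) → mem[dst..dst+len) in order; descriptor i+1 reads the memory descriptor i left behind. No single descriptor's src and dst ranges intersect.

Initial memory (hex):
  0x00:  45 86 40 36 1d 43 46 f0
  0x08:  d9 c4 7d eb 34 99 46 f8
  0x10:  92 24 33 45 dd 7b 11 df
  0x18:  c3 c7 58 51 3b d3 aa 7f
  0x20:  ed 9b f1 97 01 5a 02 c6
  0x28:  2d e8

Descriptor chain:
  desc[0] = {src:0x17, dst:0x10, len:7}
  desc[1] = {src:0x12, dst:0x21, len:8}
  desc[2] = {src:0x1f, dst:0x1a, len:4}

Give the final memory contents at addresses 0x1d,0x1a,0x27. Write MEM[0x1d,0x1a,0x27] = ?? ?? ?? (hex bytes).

  after D0: wrote 7B at 0x10 = dfc3c758513bd3
  after D1: wrote 8B at 0x21 = c758513bd3dfc3c7
  after D2: wrote 4B at 0x1a = 7fedc758
query mem[0x1d]=0x58, mem[0x1a]=0x7f, mem[0x27]=0xc3

MEM[0x1d,0x1a,0x27] = 58 7f c3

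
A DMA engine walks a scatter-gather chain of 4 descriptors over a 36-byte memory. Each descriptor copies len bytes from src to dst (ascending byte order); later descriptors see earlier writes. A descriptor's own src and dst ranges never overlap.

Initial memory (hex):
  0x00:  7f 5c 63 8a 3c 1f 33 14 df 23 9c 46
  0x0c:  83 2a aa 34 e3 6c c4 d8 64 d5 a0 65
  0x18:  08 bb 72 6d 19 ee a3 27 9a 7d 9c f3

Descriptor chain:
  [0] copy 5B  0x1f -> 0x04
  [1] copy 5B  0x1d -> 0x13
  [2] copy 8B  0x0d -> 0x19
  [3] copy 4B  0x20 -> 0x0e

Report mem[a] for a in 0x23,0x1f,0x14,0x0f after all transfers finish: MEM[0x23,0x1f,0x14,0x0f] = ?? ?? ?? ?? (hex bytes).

MEM[0x23,0x1f,0x14,0x0f] = f3 ee a3 7d

  after D0: wrote 5B at 0x04 = 279a7d9cf3
  after D1: wrote 5B at 0x13 = eea3279a7d
  after D2: wrote 8B at 0x19 = 2aaa34e36cc4eea3
  after D3: wrote 4B at 0x0e = a37d9cf3
query mem[0x23]=0xf3, mem[0x1f]=0xee, mem[0x14]=0xa3, mem[0x0f]=0x7d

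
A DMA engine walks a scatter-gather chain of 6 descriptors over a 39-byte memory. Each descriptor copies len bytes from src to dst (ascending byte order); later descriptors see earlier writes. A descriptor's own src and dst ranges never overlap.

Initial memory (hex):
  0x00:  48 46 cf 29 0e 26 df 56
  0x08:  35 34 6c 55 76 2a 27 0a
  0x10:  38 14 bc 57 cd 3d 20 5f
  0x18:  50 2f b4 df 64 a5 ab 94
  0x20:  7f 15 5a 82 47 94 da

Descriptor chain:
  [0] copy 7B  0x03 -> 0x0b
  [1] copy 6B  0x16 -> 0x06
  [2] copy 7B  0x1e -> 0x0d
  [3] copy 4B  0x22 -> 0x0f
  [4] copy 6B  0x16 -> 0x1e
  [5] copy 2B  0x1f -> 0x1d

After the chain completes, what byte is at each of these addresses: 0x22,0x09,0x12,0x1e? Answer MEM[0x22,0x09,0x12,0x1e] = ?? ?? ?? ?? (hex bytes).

  after D0: wrote 7B at 0x0b = 290e26df563534
  after D1: wrote 6B at 0x06 = 205f502fb4df
  after D2: wrote 7B at 0x0d = ab947f155a8247
  after D3: wrote 4B at 0x0f = 5a824794
  after D4: wrote 6B at 0x1e = 205f502fb4df
  after D5: wrote 2B at 0x1d = 5f50
query mem[0x22]=0xb4, mem[0x09]=0x2f, mem[0x12]=0x94, mem[0x1e]=0x50

MEM[0x22,0x09,0x12,0x1e] = b4 2f 94 50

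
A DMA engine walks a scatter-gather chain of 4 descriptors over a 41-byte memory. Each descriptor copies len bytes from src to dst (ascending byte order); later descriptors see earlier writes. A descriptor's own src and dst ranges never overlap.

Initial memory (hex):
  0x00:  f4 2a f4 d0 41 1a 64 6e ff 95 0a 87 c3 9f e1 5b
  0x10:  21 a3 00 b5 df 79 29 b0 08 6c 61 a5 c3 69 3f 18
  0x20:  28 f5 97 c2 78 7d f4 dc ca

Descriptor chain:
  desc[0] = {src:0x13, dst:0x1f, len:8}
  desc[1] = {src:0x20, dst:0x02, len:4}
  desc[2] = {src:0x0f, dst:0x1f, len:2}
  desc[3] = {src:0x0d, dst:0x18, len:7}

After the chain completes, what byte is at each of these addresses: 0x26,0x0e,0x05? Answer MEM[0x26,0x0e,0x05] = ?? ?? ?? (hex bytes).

  after D0: wrote 8B at 0x1f = b5df7929b0086c61
  after D1: wrote 4B at 0x02 = df7929b0
  after D2: wrote 2B at 0x1f = 5b21
  after D3: wrote 7B at 0x18 = 9fe15b21a300b5
query mem[0x26]=0x61, mem[0x0e]=0xe1, mem[0x05]=0xb0

MEM[0x26,0x0e,0x05] = 61 e1 b0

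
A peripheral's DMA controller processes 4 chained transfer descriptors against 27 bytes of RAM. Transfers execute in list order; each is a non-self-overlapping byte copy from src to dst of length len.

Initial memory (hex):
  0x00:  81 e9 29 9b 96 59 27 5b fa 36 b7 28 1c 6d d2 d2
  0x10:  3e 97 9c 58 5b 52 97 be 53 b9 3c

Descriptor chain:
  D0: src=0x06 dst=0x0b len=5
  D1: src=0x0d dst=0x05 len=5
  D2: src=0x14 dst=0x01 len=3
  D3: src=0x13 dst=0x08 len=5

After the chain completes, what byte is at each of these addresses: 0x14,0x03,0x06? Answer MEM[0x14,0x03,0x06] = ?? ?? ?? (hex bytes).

D0: mem[0x0b..0x0f] <- [27 5b fa 36 b7]
D1: mem[0x05..0x09] <- [fa 36 b7 3e 97]
D2: mem[0x01..0x03] <- [5b 52 97]
D3: mem[0x08..0x0c] <- [58 5b 52 97 be]
query mem[0x14]=0x5b, mem[0x03]=0x97, mem[0x06]=0x36

MEM[0x14,0x03,0x06] = 5b 97 36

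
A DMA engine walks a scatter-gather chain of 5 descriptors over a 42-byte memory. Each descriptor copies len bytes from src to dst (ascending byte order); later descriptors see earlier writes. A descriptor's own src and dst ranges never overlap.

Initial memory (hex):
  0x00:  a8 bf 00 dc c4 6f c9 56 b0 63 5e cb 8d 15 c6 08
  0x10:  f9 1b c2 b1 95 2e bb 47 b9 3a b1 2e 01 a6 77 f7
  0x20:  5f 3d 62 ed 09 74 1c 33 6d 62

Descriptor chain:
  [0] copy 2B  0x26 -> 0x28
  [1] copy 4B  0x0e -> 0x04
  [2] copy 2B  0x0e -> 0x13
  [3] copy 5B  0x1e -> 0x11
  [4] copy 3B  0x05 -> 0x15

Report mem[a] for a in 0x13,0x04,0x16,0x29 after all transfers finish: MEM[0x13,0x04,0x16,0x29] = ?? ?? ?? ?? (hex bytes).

[0] 0x26->0x28 len=2 : 1c 33
[1] 0x0e->0x04 len=4 : c6 08 f9 1b
[2] 0x0e->0x13 len=2 : c6 08
[3] 0x1e->0x11 len=5 : 77 f7 5f 3d 62
[4] 0x05->0x15 len=3 : 08 f9 1b
query mem[0x13]=0x5f, mem[0x04]=0xc6, mem[0x16]=0xf9, mem[0x29]=0x33

MEM[0x13,0x04,0x16,0x29] = 5f c6 f9 33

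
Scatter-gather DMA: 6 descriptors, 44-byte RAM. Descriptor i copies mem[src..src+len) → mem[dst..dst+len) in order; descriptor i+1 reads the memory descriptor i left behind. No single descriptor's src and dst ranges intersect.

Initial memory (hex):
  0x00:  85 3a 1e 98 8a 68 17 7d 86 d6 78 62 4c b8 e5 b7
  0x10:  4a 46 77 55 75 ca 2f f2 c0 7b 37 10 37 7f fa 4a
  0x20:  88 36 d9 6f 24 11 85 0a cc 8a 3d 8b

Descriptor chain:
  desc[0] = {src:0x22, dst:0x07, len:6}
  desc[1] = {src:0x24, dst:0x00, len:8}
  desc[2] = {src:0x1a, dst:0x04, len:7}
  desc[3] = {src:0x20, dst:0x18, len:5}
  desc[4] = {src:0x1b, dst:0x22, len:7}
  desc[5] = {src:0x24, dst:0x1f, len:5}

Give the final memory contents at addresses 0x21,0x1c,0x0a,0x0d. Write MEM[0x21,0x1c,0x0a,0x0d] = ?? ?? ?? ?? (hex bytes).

MEM[0x21,0x1c,0x0a,0x0d] = 4a 24 88 b8

#0 dst[0x07+6] := {0xd9,0x6f,0x24,0x11,0x85,0x0a}
#1 dst[0x00+8] := {0x24,0x11,0x85,0x0a,0xcc,0x8a,0x3d,0x8b}
#2 dst[0x04+7] := {0x37,0x10,0x37,0x7f,0xfa,0x4a,0x88}
#3 dst[0x18+5] := {0x88,0x36,0xd9,0x6f,0x24}
#4 dst[0x22+7] := {0x6f,0x24,0x7f,0xfa,0x4a,0x88,0x36}
#5 dst[0x1f+5] := {0x7f,0xfa,0x4a,0x88,0x36}
query mem[0x21]=0x4a, mem[0x1c]=0x24, mem[0x0a]=0x88, mem[0x0d]=0xb8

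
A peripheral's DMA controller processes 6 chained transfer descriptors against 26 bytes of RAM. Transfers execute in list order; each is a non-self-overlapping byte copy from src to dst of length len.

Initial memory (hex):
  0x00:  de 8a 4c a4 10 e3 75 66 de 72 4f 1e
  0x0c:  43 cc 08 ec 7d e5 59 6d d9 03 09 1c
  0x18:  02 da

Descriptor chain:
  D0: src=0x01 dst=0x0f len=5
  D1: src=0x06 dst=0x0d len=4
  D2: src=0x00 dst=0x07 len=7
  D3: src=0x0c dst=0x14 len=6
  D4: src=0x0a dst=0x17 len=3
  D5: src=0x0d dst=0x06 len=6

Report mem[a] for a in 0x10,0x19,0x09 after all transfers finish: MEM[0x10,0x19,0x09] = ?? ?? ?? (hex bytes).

MEM[0x10,0x19,0x09] = 72 e3 72

D0: mem[0x0f..0x13] <- [8a 4c a4 10 e3]
D1: mem[0x0d..0x10] <- [75 66 de 72]
D2: mem[0x07..0x0d] <- [de 8a 4c a4 10 e3 75]
D3: mem[0x14..0x19] <- [e3 75 66 de 72 a4]
D4: mem[0x17..0x19] <- [a4 10 e3]
D5: mem[0x06..0x0b] <- [75 66 de 72 a4 10]
query mem[0x10]=0x72, mem[0x19]=0xe3, mem[0x09]=0x72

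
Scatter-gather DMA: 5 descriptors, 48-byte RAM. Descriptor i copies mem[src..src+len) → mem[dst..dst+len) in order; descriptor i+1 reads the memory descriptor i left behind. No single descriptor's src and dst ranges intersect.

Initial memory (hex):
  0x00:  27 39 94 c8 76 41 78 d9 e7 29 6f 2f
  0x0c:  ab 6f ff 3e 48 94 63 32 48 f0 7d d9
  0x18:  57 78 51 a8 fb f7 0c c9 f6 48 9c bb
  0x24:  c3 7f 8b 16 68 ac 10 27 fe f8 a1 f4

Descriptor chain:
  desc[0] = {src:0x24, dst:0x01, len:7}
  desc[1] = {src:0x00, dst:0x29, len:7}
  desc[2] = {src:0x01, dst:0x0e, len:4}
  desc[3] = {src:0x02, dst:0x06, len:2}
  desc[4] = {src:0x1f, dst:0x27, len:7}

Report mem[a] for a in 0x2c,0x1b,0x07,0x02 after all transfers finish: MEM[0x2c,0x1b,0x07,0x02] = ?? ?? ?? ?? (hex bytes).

#0 dst[0x01+7] := {0xc3,0x7f,0x8b,0x16,0x68,0xac,0x10}
#1 dst[0x29+7] := {0x27,0xc3,0x7f,0x8b,0x16,0x68,0xac}
#2 dst[0x0e+4] := {0xc3,0x7f,0x8b,0x16}
#3 dst[0x06+2] := {0x7f,0x8b}
#4 dst[0x27+7] := {0xc9,0xf6,0x48,0x9c,0xbb,0xc3,0x7f}
query mem[0x2c]=0xc3, mem[0x1b]=0xa8, mem[0x07]=0x8b, mem[0x02]=0x7f

MEM[0x2c,0x1b,0x07,0x02] = c3 a8 8b 7f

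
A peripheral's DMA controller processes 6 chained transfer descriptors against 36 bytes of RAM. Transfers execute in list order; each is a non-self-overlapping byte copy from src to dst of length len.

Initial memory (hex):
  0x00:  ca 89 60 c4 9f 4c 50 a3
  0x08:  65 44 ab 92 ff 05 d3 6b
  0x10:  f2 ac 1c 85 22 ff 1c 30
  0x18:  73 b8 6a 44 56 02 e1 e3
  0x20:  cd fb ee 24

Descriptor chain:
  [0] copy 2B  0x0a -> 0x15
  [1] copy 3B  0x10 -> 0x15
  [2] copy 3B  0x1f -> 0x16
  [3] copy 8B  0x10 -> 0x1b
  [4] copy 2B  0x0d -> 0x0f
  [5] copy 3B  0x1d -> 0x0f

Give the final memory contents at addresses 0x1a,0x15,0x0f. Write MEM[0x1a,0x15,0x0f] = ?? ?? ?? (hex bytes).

MEM[0x1a,0x15,0x0f] = 6a f2 1c

D0: mem[0x15..0x16] <- [ab 92]
D1: mem[0x15..0x17] <- [f2 ac 1c]
D2: mem[0x16..0x18] <- [e3 cd fb]
D3: mem[0x1b..0x22] <- [f2 ac 1c 85 22 f2 e3 cd]
D4: mem[0x0f..0x10] <- [05 d3]
D5: mem[0x0f..0x11] <- [1c 85 22]
query mem[0x1a]=0x6a, mem[0x15]=0xf2, mem[0x0f]=0x1c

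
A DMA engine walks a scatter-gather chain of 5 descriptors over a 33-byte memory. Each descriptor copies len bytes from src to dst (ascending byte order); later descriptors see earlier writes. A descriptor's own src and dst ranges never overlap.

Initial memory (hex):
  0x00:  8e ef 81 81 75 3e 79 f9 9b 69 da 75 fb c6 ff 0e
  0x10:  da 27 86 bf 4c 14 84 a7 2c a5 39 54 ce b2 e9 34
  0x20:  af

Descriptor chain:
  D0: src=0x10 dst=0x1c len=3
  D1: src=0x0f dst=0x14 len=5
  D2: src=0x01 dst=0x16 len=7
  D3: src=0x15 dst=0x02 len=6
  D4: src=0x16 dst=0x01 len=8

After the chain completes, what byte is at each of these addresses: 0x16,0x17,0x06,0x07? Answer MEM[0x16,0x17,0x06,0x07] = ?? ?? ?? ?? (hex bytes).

  after D0: wrote 3B at 0x1c = da2786
  after D1: wrote 5B at 0x14 = 0eda2786bf
  after D2: wrote 7B at 0x16 = ef8181753e79f9
  after D3: wrote 6B at 0x02 = daef8181753e
  after D4: wrote 8B at 0x01 = ef8181753e79f927
query mem[0x16]=0xef, mem[0x17]=0x81, mem[0x06]=0x79, mem[0x07]=0xf9

MEM[0x16,0x17,0x06,0x07] = ef 81 79 f9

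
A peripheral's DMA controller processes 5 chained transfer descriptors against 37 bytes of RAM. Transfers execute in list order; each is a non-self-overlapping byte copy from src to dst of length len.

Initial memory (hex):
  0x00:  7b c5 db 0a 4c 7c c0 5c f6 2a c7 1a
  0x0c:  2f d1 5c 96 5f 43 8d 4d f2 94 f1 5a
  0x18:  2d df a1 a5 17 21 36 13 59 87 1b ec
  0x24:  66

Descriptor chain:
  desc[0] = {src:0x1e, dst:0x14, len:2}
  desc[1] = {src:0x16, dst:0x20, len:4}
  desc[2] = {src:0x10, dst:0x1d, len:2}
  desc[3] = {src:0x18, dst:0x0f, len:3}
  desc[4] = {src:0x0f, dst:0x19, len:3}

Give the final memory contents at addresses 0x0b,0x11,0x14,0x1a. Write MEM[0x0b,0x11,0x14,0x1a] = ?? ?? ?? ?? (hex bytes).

[0] 0x1e->0x14 len=2 : 36 13
[1] 0x16->0x20 len=4 : f1 5a 2d df
[2] 0x10->0x1d len=2 : 5f 43
[3] 0x18->0x0f len=3 : 2d df a1
[4] 0x0f->0x19 len=3 : 2d df a1
query mem[0x0b]=0x1a, mem[0x11]=0xa1, mem[0x14]=0x36, mem[0x1a]=0xdf

MEM[0x0b,0x11,0x14,0x1a] = 1a a1 36 df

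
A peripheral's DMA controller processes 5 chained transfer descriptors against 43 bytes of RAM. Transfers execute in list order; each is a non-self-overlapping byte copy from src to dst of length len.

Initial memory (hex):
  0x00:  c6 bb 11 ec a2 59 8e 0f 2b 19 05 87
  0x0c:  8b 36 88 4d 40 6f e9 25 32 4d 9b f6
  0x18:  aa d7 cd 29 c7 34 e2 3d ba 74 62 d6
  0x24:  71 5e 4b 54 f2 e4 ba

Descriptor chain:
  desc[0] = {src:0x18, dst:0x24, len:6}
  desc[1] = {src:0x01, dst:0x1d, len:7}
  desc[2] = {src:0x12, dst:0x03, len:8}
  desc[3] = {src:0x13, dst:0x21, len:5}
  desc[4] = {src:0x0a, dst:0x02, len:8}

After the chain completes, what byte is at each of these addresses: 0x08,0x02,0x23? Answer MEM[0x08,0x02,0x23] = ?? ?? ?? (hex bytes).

[0] 0x18->0x24 len=6 : aa d7 cd 29 c7 34
[1] 0x01->0x1d len=7 : bb 11 ec a2 59 8e 0f
[2] 0x12->0x03 len=8 : e9 25 32 4d 9b f6 aa d7
[3] 0x13->0x21 len=5 : 25 32 4d 9b f6
[4] 0x0a->0x02 len=8 : d7 87 8b 36 88 4d 40 6f
query mem[0x08]=0x40, mem[0x02]=0xd7, mem[0x23]=0x4d

MEM[0x08,0x02,0x23] = 40 d7 4d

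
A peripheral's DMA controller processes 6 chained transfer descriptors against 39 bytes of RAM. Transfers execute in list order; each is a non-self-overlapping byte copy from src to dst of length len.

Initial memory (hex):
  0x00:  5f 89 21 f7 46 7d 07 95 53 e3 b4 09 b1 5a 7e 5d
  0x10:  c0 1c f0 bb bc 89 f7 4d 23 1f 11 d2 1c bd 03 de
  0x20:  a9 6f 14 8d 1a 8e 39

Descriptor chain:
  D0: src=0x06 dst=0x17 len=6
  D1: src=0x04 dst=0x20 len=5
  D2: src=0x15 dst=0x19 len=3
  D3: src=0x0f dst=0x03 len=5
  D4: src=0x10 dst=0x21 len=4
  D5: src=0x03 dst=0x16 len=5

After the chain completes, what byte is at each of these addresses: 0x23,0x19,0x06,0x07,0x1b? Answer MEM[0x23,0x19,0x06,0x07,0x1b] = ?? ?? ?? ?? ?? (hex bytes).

MEM[0x23,0x19,0x06,0x07,0x1b] = f0 f0 f0 bb 07

D0: mem[0x17..0x1c] <- [07 95 53 e3 b4 09]
D1: mem[0x20..0x24] <- [46 7d 07 95 53]
D2: mem[0x19..0x1b] <- [89 f7 07]
D3: mem[0x03..0x07] <- [5d c0 1c f0 bb]
D4: mem[0x21..0x24] <- [c0 1c f0 bb]
D5: mem[0x16..0x1a] <- [5d c0 1c f0 bb]
query mem[0x23]=0xf0, mem[0x19]=0xf0, mem[0x06]=0xf0, mem[0x07]=0xbb, mem[0x1b]=0x07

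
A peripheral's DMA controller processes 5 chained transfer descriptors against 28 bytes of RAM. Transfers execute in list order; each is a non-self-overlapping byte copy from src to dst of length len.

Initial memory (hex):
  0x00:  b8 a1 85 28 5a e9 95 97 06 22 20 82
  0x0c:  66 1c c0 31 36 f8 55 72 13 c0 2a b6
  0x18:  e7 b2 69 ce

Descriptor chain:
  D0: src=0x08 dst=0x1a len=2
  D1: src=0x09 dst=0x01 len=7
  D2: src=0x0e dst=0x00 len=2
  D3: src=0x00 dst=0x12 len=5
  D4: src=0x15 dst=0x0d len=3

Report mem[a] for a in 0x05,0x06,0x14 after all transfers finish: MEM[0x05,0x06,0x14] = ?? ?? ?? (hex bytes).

#0 dst[0x1a+2] := {0x06,0x22}
#1 dst[0x01+7] := {0x22,0x20,0x82,0x66,0x1c,0xc0,0x31}
#2 dst[0x00+2] := {0xc0,0x31}
#3 dst[0x12+5] := {0xc0,0x31,0x20,0x82,0x66}
#4 dst[0x0d+3] := {0x82,0x66,0xb6}
query mem[0x05]=0x1c, mem[0x06]=0xc0, mem[0x14]=0x20

MEM[0x05,0x06,0x14] = 1c c0 20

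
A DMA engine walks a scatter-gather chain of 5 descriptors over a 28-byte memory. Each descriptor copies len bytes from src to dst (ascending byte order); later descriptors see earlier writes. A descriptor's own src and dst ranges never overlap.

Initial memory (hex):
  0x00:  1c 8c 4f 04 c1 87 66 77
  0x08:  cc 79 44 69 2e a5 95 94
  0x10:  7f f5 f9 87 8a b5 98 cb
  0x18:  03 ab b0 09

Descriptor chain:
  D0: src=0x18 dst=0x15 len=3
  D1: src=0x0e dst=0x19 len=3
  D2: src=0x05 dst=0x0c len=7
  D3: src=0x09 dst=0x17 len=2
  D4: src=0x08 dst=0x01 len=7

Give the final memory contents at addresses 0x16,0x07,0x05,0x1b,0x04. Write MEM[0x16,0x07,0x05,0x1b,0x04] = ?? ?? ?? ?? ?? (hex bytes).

MEM[0x16,0x07,0x05,0x1b,0x04] = ab 77 87 7f 69

  after D0: wrote 3B at 0x15 = 03abb0
  after D1: wrote 3B at 0x19 = 95947f
  after D2: wrote 7B at 0x0c = 876677cc794469
  after D3: wrote 2B at 0x17 = 7944
  after D4: wrote 7B at 0x01 = cc794469876677
query mem[0x16]=0xab, mem[0x07]=0x77, mem[0x05]=0x87, mem[0x1b]=0x7f, mem[0x04]=0x69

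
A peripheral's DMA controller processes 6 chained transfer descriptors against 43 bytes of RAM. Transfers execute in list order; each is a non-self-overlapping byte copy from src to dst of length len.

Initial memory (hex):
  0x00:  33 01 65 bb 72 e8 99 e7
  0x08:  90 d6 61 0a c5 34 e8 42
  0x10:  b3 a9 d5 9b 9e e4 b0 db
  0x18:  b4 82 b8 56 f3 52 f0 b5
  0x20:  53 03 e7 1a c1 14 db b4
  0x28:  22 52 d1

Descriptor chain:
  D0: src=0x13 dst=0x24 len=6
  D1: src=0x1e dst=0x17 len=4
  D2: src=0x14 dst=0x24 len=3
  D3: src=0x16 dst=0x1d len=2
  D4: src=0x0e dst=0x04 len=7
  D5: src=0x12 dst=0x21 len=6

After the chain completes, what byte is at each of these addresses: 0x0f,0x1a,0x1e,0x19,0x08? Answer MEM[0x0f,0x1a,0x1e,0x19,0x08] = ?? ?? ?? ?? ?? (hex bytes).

MEM[0x0f,0x1a,0x1e,0x19,0x08] = 42 03 f0 53 d5

[0] 0x13->0x24 len=6 : 9b 9e e4 b0 db b4
[1] 0x1e->0x17 len=4 : f0 b5 53 03
[2] 0x14->0x24 len=3 : 9e e4 b0
[3] 0x16->0x1d len=2 : b0 f0
[4] 0x0e->0x04 len=7 : e8 42 b3 a9 d5 9b 9e
[5] 0x12->0x21 len=6 : d5 9b 9e e4 b0 f0
query mem[0x0f]=0x42, mem[0x1a]=0x03, mem[0x1e]=0xf0, mem[0x19]=0x53, mem[0x08]=0xd5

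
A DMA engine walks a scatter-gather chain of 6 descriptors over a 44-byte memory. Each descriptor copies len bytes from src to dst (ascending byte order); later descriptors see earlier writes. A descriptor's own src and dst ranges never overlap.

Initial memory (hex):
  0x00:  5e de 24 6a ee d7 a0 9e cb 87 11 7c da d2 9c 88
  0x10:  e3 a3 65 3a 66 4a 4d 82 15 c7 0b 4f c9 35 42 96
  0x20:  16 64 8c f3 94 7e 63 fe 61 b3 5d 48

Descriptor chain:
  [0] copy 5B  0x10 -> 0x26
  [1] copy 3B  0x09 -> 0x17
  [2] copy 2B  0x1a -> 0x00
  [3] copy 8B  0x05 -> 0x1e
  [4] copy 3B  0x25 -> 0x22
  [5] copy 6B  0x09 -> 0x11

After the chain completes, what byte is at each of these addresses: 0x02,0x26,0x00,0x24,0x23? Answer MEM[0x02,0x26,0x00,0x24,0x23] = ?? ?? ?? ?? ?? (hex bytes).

MEM[0x02,0x26,0x00,0x24,0x23] = 24 e3 0b a3 e3

#0 dst[0x26+5] := {0xe3,0xa3,0x65,0x3a,0x66}
#1 dst[0x17+3] := {0x87,0x11,0x7c}
#2 dst[0x00+2] := {0x0b,0x4f}
#3 dst[0x1e+8] := {0xd7,0xa0,0x9e,0xcb,0x87,0x11,0x7c,0xda}
#4 dst[0x22+3] := {0xda,0xe3,0xa3}
#5 dst[0x11+6] := {0x87,0x11,0x7c,0xda,0xd2,0x9c}
query mem[0x02]=0x24, mem[0x26]=0xe3, mem[0x00]=0x0b, mem[0x24]=0xa3, mem[0x23]=0xe3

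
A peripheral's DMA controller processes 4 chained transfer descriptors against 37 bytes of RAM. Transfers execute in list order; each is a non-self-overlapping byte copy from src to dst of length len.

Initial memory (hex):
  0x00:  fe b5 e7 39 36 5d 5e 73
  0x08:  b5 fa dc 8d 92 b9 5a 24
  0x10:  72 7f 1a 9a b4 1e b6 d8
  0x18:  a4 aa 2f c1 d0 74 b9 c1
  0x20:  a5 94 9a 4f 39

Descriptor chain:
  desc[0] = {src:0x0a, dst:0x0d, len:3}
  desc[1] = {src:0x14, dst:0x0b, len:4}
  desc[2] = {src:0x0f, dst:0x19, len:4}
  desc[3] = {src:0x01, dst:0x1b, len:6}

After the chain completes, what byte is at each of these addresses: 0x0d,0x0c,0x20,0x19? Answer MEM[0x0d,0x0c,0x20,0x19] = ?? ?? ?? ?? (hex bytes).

MEM[0x0d,0x0c,0x20,0x19] = b6 1e 5e 92

#0 dst[0x0d+3] := {0xdc,0x8d,0x92}
#1 dst[0x0b+4] := {0xb4,0x1e,0xb6,0xd8}
#2 dst[0x19+4] := {0x92,0x72,0x7f,0x1a}
#3 dst[0x1b+6] := {0xb5,0xe7,0x39,0x36,0x5d,0x5e}
query mem[0x0d]=0xb6, mem[0x0c]=0x1e, mem[0x20]=0x5e, mem[0x19]=0x92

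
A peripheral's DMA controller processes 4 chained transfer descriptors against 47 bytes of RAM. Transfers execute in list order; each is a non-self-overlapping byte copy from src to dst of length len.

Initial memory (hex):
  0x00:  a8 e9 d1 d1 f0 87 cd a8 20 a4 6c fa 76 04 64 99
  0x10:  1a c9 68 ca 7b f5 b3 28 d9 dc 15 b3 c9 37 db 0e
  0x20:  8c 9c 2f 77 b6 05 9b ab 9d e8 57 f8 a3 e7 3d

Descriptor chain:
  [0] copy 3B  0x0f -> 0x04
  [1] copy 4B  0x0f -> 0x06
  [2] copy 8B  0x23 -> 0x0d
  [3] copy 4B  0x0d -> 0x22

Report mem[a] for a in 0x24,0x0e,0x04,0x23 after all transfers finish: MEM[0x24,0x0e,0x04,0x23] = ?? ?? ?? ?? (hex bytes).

MEM[0x24,0x0e,0x04,0x23] = 05 b6 99 b6

  after D0: wrote 3B at 0x04 = 991ac9
  after D1: wrote 4B at 0x06 = 991ac968
  after D2: wrote 8B at 0x0d = 77b6059bab9de857
  after D3: wrote 4B at 0x22 = 77b6059b
query mem[0x24]=0x05, mem[0x0e]=0xb6, mem[0x04]=0x99, mem[0x23]=0xb6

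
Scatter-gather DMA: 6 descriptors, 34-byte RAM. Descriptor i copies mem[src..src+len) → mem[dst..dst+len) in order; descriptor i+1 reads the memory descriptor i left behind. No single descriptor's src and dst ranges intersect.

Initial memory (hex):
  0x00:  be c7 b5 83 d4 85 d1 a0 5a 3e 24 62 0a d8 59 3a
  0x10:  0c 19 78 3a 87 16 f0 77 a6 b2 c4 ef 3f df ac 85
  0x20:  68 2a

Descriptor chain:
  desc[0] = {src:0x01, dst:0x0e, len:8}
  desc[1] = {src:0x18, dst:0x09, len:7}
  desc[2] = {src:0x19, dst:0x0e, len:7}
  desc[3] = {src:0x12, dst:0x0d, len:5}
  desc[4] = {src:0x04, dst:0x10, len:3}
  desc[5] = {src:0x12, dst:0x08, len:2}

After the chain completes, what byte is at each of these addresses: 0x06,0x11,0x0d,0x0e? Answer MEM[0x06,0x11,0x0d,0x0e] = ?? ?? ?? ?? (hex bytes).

MEM[0x06,0x11,0x0d,0x0e] = d1 85 df ac

D0: mem[0x0e..0x15] <- [c7 b5 83 d4 85 d1 a0 5a]
D1: mem[0x09..0x0f] <- [a6 b2 c4 ef 3f df ac]
D2: mem[0x0e..0x14] <- [b2 c4 ef 3f df ac 85]
D3: mem[0x0d..0x11] <- [df ac 85 5a f0]
D4: mem[0x10..0x12] <- [d4 85 d1]
D5: mem[0x08..0x09] <- [d1 ac]
query mem[0x06]=0xd1, mem[0x11]=0x85, mem[0x0d]=0xdf, mem[0x0e]=0xac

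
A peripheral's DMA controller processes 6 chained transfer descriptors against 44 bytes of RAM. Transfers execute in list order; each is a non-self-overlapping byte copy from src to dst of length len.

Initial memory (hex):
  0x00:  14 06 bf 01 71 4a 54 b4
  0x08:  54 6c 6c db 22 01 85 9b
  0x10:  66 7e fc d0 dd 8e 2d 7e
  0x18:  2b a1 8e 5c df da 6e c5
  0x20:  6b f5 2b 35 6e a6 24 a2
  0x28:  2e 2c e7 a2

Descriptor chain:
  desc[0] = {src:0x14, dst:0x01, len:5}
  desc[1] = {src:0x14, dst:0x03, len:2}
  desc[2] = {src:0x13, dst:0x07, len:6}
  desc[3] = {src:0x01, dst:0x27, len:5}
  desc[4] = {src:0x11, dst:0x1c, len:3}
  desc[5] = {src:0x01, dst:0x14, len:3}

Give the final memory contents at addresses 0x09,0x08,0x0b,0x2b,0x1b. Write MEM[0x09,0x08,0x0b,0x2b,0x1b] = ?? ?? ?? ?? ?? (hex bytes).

MEM[0x09,0x08,0x0b,0x2b,0x1b] = 8e dd 7e 2b 5c

D0: mem[0x01..0x05] <- [dd 8e 2d 7e 2b]
D1: mem[0x03..0x04] <- [dd 8e]
D2: mem[0x07..0x0c] <- [d0 dd 8e 2d 7e 2b]
D3: mem[0x27..0x2b] <- [dd 8e dd 8e 2b]
D4: mem[0x1c..0x1e] <- [7e fc d0]
D5: mem[0x14..0x16] <- [dd 8e dd]
query mem[0x09]=0x8e, mem[0x08]=0xdd, mem[0x0b]=0x7e, mem[0x2b]=0x2b, mem[0x1b]=0x5c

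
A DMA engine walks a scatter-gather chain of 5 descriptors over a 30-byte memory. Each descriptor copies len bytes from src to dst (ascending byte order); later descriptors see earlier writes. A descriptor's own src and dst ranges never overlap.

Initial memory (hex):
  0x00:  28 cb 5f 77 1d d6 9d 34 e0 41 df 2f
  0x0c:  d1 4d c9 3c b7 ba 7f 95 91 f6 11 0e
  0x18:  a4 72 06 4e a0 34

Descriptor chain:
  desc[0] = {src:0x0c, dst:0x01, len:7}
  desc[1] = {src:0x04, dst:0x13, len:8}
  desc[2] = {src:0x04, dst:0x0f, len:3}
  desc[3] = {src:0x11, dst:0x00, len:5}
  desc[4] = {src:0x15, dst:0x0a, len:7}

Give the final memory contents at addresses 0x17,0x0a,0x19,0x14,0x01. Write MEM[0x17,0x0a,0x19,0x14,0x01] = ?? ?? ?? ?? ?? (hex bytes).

MEM[0x17,0x0a,0x19,0x14,0x01] = e0 ba df b7 7f

  after D0: wrote 7B at 0x01 = d14dc93cb7ba7f
  after D1: wrote 8B at 0x13 = 3cb7ba7fe041df2f
  after D2: wrote 3B at 0x0f = 3cb7ba
  after D3: wrote 5B at 0x00 = ba7f3cb7ba
  after D4: wrote 7B at 0x0a = ba7fe041df2f4e
query mem[0x17]=0xe0, mem[0x0a]=0xba, mem[0x19]=0xdf, mem[0x14]=0xb7, mem[0x01]=0x7f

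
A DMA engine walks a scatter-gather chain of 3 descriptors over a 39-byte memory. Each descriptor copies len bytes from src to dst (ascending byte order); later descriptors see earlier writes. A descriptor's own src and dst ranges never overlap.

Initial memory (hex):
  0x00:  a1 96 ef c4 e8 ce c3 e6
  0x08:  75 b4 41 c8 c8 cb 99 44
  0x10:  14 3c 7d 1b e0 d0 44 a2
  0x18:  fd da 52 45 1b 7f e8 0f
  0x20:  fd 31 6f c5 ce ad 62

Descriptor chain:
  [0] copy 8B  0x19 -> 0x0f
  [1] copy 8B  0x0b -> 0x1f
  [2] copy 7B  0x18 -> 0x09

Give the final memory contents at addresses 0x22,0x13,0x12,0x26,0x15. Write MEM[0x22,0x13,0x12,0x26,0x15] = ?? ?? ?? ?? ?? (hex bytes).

#0 dst[0x0f+8] := {0xda,0x52,0x45,0x1b,0x7f,0xe8,0x0f,0xfd}
#1 dst[0x1f+8] := {0xc8,0xc8,0xcb,0x99,0xda,0x52,0x45,0x1b}
#2 dst[0x09+7] := {0xfd,0xda,0x52,0x45,0x1b,0x7f,0xe8}
query mem[0x22]=0x99, mem[0x13]=0x7f, mem[0x12]=0x1b, mem[0x26]=0x1b, mem[0x15]=0x0f

MEM[0x22,0x13,0x12,0x26,0x15] = 99 7f 1b 1b 0f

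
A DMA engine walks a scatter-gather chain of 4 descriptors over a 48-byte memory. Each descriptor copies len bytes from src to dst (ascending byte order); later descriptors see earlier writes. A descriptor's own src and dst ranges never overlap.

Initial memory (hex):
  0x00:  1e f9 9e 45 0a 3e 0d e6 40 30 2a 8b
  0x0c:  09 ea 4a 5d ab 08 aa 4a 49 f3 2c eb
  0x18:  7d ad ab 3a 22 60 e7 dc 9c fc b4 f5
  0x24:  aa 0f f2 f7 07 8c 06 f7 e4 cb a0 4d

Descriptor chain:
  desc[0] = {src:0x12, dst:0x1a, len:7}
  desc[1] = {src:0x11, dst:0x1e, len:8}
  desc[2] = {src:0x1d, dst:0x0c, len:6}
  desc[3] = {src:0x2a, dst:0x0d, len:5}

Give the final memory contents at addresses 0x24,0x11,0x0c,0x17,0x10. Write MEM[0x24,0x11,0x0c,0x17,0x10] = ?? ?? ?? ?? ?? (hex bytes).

[0] 0x12->0x1a len=7 : aa 4a 49 f3 2c eb 7d
[1] 0x11->0x1e len=8 : 08 aa 4a 49 f3 2c eb 7d
[2] 0x1d->0x0c len=6 : f3 08 aa 4a 49 f3
[3] 0x2a->0x0d len=5 : 06 f7 e4 cb a0
query mem[0x24]=0xeb, mem[0x11]=0xa0, mem[0x0c]=0xf3, mem[0x17]=0xeb, mem[0x10]=0xcb

MEM[0x24,0x11,0x0c,0x17,0x10] = eb a0 f3 eb cb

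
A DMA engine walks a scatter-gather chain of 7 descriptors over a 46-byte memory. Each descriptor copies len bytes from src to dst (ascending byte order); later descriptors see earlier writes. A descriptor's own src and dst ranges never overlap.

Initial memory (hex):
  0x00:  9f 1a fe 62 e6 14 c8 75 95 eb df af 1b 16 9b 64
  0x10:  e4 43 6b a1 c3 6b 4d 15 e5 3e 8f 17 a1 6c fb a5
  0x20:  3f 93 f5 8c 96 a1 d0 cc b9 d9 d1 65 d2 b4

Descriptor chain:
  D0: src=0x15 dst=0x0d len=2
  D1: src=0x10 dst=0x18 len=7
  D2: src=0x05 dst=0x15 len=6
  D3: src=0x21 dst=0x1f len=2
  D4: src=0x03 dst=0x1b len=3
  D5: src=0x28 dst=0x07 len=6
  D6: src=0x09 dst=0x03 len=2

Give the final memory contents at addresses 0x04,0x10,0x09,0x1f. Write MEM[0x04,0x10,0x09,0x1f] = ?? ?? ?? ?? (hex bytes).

MEM[0x04,0x10,0x09,0x1f] = 65 e4 d1 93

  after D0: wrote 2B at 0x0d = 6b4d
  after D1: wrote 7B at 0x18 = e4436ba1c36b4d
  after D2: wrote 6B at 0x15 = 14c87595ebdf
  after D3: wrote 2B at 0x1f = 93f5
  after D4: wrote 3B at 0x1b = 62e614
  after D5: wrote 6B at 0x07 = b9d9d165d2b4
  after D6: wrote 2B at 0x03 = d165
query mem[0x04]=0x65, mem[0x10]=0xe4, mem[0x09]=0xd1, mem[0x1f]=0x93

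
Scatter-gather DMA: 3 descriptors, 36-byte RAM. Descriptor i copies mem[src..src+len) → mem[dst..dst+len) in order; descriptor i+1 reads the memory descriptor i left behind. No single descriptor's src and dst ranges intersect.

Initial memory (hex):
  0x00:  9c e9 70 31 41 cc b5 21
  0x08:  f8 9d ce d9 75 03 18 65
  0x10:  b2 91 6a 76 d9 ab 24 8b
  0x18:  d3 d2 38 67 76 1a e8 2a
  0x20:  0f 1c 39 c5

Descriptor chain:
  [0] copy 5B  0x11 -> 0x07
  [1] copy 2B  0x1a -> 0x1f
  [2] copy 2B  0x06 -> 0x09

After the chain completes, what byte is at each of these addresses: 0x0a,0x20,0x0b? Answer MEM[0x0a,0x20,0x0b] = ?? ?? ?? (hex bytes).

#0 dst[0x07+5] := {0x91,0x6a,0x76,0xd9,0xab}
#1 dst[0x1f+2] := {0x38,0x67}
#2 dst[0x09+2] := {0xb5,0x91}
query mem[0x0a]=0x91, mem[0x20]=0x67, mem[0x0b]=0xab

MEM[0x0a,0x20,0x0b] = 91 67 ab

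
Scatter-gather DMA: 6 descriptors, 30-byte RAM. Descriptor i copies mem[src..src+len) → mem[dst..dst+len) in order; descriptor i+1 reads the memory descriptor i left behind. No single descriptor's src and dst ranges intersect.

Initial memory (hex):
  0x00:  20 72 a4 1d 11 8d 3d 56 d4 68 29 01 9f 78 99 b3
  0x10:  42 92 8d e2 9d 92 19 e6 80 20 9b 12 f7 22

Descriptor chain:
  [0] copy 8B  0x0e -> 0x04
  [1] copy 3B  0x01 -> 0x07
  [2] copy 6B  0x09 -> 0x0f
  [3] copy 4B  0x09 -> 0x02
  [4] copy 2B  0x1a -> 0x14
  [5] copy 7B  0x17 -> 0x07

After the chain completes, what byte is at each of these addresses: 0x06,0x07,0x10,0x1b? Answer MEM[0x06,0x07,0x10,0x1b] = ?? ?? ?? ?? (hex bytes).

D0: mem[0x04..0x0b] <- [99 b3 42 92 8d e2 9d 92]
D1: mem[0x07..0x09] <- [72 a4 1d]
D2: mem[0x0f..0x14] <- [1d 9d 92 9f 78 99]
D3: mem[0x02..0x05] <- [1d 9d 92 9f]
D4: mem[0x14..0x15] <- [9b 12]
D5: mem[0x07..0x0d] <- [e6 80 20 9b 12 f7 22]
query mem[0x06]=0x42, mem[0x07]=0xe6, mem[0x10]=0x9d, mem[0x1b]=0x12

MEM[0x06,0x07,0x10,0x1b] = 42 e6 9d 12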